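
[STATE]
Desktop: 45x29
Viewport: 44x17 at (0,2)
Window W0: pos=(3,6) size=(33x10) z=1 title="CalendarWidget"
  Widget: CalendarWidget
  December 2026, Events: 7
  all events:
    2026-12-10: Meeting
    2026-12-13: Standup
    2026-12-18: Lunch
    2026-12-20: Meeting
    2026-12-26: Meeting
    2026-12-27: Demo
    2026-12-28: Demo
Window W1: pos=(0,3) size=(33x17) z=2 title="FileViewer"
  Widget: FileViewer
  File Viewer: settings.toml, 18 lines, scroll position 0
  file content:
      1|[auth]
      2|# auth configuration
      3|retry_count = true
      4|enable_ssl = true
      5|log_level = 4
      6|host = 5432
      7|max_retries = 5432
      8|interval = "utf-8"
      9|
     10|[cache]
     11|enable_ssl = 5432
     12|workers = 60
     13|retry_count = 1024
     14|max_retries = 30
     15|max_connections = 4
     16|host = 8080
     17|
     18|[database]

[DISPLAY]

                                            
┏━━━━━━━━━━━━━━━━━━━━━━━━━━━━━━━┓           
┃ FileViewer                    ┃           
┠───────────────────────────────┨           
┃[auth]                        ▲┃━━┓        
┃# auth configuration          █┃  ┃        
┃retry_count = true            ░┃──┨        
┃enable_ssl = true             ░┃  ┃        
┃log_level = 4                 ░┃  ┃        
┃host = 5432                   ░┃  ┃        
┃max_retries = 5432            ░┃  ┃        
┃interval = "utf-8"            ░┃  ┃        
┃                              ░┃  ┃        
┃[cache]                       ░┃━━┛        
┃enable_ssl = 5432             ░┃           
┃workers = 60                  ░┃           
┃retry_count = 1024            ▼┃           


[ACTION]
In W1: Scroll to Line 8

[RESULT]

                                            
┏━━━━━━━━━━━━━━━━━━━━━━━━━━━━━━━┓           
┃ FileViewer                    ┃           
┠───────────────────────────────┨           
┃host = 5432                   ▲┃━━┓        
┃max_retries = 5432            ░┃  ┃        
┃interval = "utf-8"            ░┃──┨        
┃                              ░┃  ┃        
┃[cache]                       ░┃  ┃        
┃enable_ssl = 5432             ░┃  ┃        
┃workers = 60                  ░┃  ┃        
┃retry_count = 1024            ░┃  ┃        
┃max_retries = 30              ░┃  ┃        
┃max_connections = 4           ░┃━━┛        
┃host = 8080                   ░┃           
┃                              █┃           
┃[database]                    ▼┃           


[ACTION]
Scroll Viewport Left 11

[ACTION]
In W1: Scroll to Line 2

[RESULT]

                                            
┏━━━━━━━━━━━━━━━━━━━━━━━━━━━━━━━┓           
┃ FileViewer                    ┃           
┠───────────────────────────────┨           
┃# auth configuration          ▲┃━━┓        
┃retry_count = true            ░┃  ┃        
┃enable_ssl = true             ░┃──┨        
┃log_level = 4                 █┃  ┃        
┃host = 5432                   ░┃  ┃        
┃max_retries = 5432            ░┃  ┃        
┃interval = "utf-8"            ░┃  ┃        
┃                              ░┃  ┃        
┃[cache]                       ░┃  ┃        
┃enable_ssl = 5432             ░┃━━┛        
┃workers = 60                  ░┃           
┃retry_count = 1024            ░┃           
┃max_retries = 30              ▼┃           


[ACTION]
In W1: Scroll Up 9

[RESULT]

                                            
┏━━━━━━━━━━━━━━━━━━━━━━━━━━━━━━━┓           
┃ FileViewer                    ┃           
┠───────────────────────────────┨           
┃[auth]                        ▲┃━━┓        
┃# auth configuration          █┃  ┃        
┃retry_count = true            ░┃──┨        
┃enable_ssl = true             ░┃  ┃        
┃log_level = 4                 ░┃  ┃        
┃host = 5432                   ░┃  ┃        
┃max_retries = 5432            ░┃  ┃        
┃interval = "utf-8"            ░┃  ┃        
┃                              ░┃  ┃        
┃[cache]                       ░┃━━┛        
┃enable_ssl = 5432             ░┃           
┃workers = 60                  ░┃           
┃retry_count = 1024            ▼┃           


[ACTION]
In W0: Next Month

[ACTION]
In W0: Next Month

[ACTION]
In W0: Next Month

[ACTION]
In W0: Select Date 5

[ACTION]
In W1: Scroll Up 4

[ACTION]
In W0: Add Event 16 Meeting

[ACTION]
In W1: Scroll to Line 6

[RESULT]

                                            
┏━━━━━━━━━━━━━━━━━━━━━━━━━━━━━━━┓           
┃ FileViewer                    ┃           
┠───────────────────────────────┨           
┃host = 5432                   ▲┃━━┓        
┃max_retries = 5432            ░┃  ┃        
┃interval = "utf-8"            ░┃──┨        
┃                              ░┃  ┃        
┃[cache]                       ░┃  ┃        
┃enable_ssl = 5432             ░┃  ┃        
┃workers = 60                  ░┃  ┃        
┃retry_count = 1024            ░┃  ┃        
┃max_retries = 30              ░┃  ┃        
┃max_connections = 4           ░┃━━┛        
┃host = 8080                   ░┃           
┃                              █┃           
┃[database]                    ▼┃           


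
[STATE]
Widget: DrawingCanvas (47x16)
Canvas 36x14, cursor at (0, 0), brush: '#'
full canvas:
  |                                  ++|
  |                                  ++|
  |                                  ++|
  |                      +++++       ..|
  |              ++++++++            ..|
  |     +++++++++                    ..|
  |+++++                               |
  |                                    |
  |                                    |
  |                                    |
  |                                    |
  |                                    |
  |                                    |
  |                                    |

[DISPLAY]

+                                 ++           
                                  ++           
                                  ++           
                      +++++       ..           
              ++++++++            ..           
     +++++++++                    ..           
+++++                                          
                                               
                                               
                                               
                                               
                                               
                                               
                                               
                                               
                                               


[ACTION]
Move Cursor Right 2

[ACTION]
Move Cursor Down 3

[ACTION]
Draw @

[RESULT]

                                  ++           
                                  ++           
                                  ++           
  @                   +++++       ..           
              ++++++++            ..           
     +++++++++                    ..           
+++++                                          
                                               
                                               
                                               
                                               
                                               
                                               
                                               
                                               
                                               


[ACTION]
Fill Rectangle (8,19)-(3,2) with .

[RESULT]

                                  ++           
                                  ++           
                                  ++           
  ..................  +++++       ..           
  ..................++            ..           
  ..................              ..           
++..................                           
  ..................                           
  ..................                           
                                               
                                               
                                               
                                               
                                               
                                               
                                               


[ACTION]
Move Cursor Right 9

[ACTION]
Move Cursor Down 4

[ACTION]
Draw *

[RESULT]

                                  ++           
                                  ++           
                                  ++           
  ..................  +++++       ..           
  ..................++            ..           
  ..................              ..           
++..................                           
  .........*........                           
  ..................                           
                                               
                                               
                                               
                                               
                                               
                                               
                                               


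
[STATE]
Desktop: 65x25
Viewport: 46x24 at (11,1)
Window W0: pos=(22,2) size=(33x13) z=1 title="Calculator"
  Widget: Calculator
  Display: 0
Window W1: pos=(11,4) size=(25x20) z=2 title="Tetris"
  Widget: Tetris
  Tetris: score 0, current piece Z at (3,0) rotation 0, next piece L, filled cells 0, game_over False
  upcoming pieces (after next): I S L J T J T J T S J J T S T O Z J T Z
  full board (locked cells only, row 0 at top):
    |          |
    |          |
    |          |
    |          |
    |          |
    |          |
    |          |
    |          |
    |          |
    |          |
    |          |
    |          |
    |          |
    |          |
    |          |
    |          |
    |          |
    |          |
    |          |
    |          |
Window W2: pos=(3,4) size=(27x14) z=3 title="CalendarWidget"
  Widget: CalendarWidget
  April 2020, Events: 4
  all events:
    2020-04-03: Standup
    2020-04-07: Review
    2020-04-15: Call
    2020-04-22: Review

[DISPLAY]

                                              
           ┏━━━━━━━━━━━━━━━━━━━━━━━━━━━━━━━┓  
           ┃ Calculator                    ┃  
━━━━━━━━━━━━━━━━━━┓━━━━━┓──────────────────┨  
arWidget          ┃     ┃                 0┃  
──────────────────┨─────┨───┐              ┃  
 April 2020       ┃     ┃ ÷ │              ┃  
e Th Fr Sa Su     ┃     ┃───┤              ┃  
1  2  3*  4  5    ┃     ┃ × │              ┃  
 8  9 10 11 12    ┃     ┃───┤              ┃  
5* 16 17 18 19    ┃     ┃ - │              ┃  
2* 23 24 25 26    ┃     ┃───┤              ┃  
9 30              ┃     ┃ + │              ┃  
                  ┃     ┃━━━━━━━━━━━━━━━━━━┛  
                  ┃     ┃                     
                  ┃     ┃                     
━━━━━━━━━━━━━━━━━━┛     ┃                     
┃          │            ┃                     
┃          │            ┃                     
┃          │            ┃                     
┃          │            ┃                     
┃          │            ┃                     
┗━━━━━━━━━━━━━━━━━━━━━━━┛                     
                                              


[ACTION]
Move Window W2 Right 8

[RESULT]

                                              
           ┏━━━━━━━━━━━━━━━━━━━━━━━━━━━━━━━┓  
           ┃ Calculator                    ┃  
┏━━━━━━━━━━━━━━━━━━━━━━━━━┓────────────────┨  
┃ CalendarWidget          ┃               0┃  
┠─────────────────────────┨─┐              ┃  
┃        April 2020       ┃ │              ┃  
┃Mo Tu We Th Fr Sa Su     ┃─┤              ┃  
┃       1  2  3*  4  5    ┃ │              ┃  
┃ 6  7*  8  9 10 11 12    ┃─┤              ┃  
┃13 14 15* 16 17 18 19    ┃ │              ┃  
┃20 21 22* 23 24 25 26    ┃─┤              ┃  
┃27 28 29 30              ┃ │              ┃  
┃                         ┃━━━━━━━━━━━━━━━━┛  
┃                         ┃                   
┃                         ┃                   
┗━━━━━━━━━━━━━━━━━━━━━━━━━┛                   
┃          │            ┃                     
┃          │            ┃                     
┃          │            ┃                     
┃          │            ┃                     
┃          │            ┃                     
┗━━━━━━━━━━━━━━━━━━━━━━━┛                     
                                              


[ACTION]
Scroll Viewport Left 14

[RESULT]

                                              
                      ┏━━━━━━━━━━━━━━━━━━━━━━━
                      ┃ Calculator            
           ┏━━━━━━━━━━━━━━━━━━━━━━━━━┓────────
           ┃ CalendarWidget          ┃        
           ┠─────────────────────────┨─┐      
           ┃        April 2020       ┃ │      
           ┃Mo Tu We Th Fr Sa Su     ┃─┤      
           ┃       1  2  3*  4  5    ┃ │      
           ┃ 6  7*  8  9 10 11 12    ┃─┤      
           ┃13 14 15* 16 17 18 19    ┃ │      
           ┃20 21 22* 23 24 25 26    ┃─┤      
           ┃27 28 29 30              ┃ │      
           ┃                         ┃━━━━━━━━
           ┃                         ┃        
           ┃                         ┃        
           ┗━━━━━━━━━━━━━━━━━━━━━━━━━┛        
           ┃          │            ┃          
           ┃          │            ┃          
           ┃          │            ┃          
           ┃          │            ┃          
           ┃          │            ┃          
           ┗━━━━━━━━━━━━━━━━━━━━━━━┛          
                                              


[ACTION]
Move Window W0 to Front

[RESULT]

                                              
                      ┏━━━━━━━━━━━━━━━━━━━━━━━
                      ┃ Calculator            
           ┏━━━━━━━━━━┠───────────────────────
           ┃ CalendarW┃                       
           ┠──────────┃┌───┬───┬───┬───┐      
           ┃        Ap┃│ 7 │ 8 │ 9 │ ÷ │      
           ┃Mo Tu We T┃├───┼───┼───┼───┤      
           ┃       1  ┃│ 4 │ 5 │ 6 │ × │      
           ┃ 6  7*  8 ┃├───┼───┼───┼───┤      
           ┃13 14 15* ┃│ 1 │ 2 │ 3 │ - │      
           ┃20 21 22* ┃├───┼───┼───┼───┤      
           ┃27 28 29 3┃│ 0 │ . │ = │ + │      
           ┃          ┗━━━━━━━━━━━━━━━━━━━━━━━
           ┃                         ┃        
           ┃                         ┃        
           ┗━━━━━━━━━━━━━━━━━━━━━━━━━┛        
           ┃          │            ┃          
           ┃          │            ┃          
           ┃          │            ┃          
           ┃          │            ┃          
           ┃          │            ┃          
           ┗━━━━━━━━━━━━━━━━━━━━━━━┛          
                                              


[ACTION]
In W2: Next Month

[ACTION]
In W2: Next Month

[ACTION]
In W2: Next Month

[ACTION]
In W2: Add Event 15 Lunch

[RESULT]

                                              
                      ┏━━━━━━━━━━━━━━━━━━━━━━━
                      ┃ Calculator            
           ┏━━━━━━━━━━┠───────────────────────
           ┃ CalendarW┃                       
           ┠──────────┃┌───┬───┬───┬───┐      
           ┃        Ju┃│ 7 │ 8 │ 9 │ ÷ │      
           ┃Mo Tu We T┃├───┼───┼───┼───┤      
           ┃       1  ┃│ 4 │ 5 │ 6 │ × │      
           ┃ 6  7  8  ┃├───┼───┼───┼───┤      
           ┃13 14 15* ┃│ 1 │ 2 │ 3 │ - │      
           ┃20 21 22 2┃├───┼───┼───┼───┤      
           ┃27 28 29 3┃│ 0 │ . │ = │ + │      
           ┃          ┗━━━━━━━━━━━━━━━━━━━━━━━
           ┃                         ┃        
           ┃                         ┃        
           ┗━━━━━━━━━━━━━━━━━━━━━━━━━┛        
           ┃          │            ┃          
           ┃          │            ┃          
           ┃          │            ┃          
           ┃          │            ┃          
           ┃          │            ┃          
           ┗━━━━━━━━━━━━━━━━━━━━━━━┛          
                                              


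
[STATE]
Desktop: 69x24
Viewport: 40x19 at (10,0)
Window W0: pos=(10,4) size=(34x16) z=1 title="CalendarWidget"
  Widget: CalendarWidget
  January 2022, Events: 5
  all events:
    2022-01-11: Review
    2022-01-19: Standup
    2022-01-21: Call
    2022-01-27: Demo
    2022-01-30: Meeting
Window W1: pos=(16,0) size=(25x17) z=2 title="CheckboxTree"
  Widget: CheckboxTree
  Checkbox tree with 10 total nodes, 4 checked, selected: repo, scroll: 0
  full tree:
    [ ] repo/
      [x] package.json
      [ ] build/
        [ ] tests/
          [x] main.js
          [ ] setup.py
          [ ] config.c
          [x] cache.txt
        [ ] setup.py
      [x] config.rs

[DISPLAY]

      ┏━━━━━━━━━━━━━━━━━━━━━━━┓         
      ┃ CheckboxTree          ┃         
      ┠───────────────────────┨         
      ┃>[-] repo/             ┃         
┏━━━━━┃   [x] package.json    ┃━━┓      
┃ Cale┃   [-] build/          ┃  ┃      
┠─────┃     [-] tests/        ┃──┨      
┃     ┃       [x] main.js     ┃  ┃      
┃Mo Tu┃       [ ] setup.py    ┃  ┃      
┃     ┃       [ ] config.c    ┃  ┃      
┃ 3  4┃       [x] cache.txt   ┃  ┃      
┃10 11┃     [ ] setup.py      ┃  ┃      
┃17 18┃   [x] config.rs       ┃  ┃      
┃24 25┃                       ┃  ┃      
┃31   ┃                       ┃  ┃      
┃     ┃                       ┃  ┃      
┃     ┗━━━━━━━━━━━━━━━━━━━━━━━┛  ┃      
┃                                ┃      
┃                                ┃      


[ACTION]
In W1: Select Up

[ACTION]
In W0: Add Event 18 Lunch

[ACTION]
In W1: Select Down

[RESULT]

      ┏━━━━━━━━━━━━━━━━━━━━━━━┓         
      ┃ CheckboxTree          ┃         
      ┠───────────────────────┨         
      ┃ [-] repo/             ┃         
┏━━━━━┃>  [x] package.json    ┃━━┓      
┃ Cale┃   [-] build/          ┃  ┃      
┠─────┃     [-] tests/        ┃──┨      
┃     ┃       [x] main.js     ┃  ┃      
┃Mo Tu┃       [ ] setup.py    ┃  ┃      
┃     ┃       [ ] config.c    ┃  ┃      
┃ 3  4┃       [x] cache.txt   ┃  ┃      
┃10 11┃     [ ] setup.py      ┃  ┃      
┃17 18┃   [x] config.rs       ┃  ┃      
┃24 25┃                       ┃  ┃      
┃31   ┃                       ┃  ┃      
┃     ┃                       ┃  ┃      
┃     ┗━━━━━━━━━━━━━━━━━━━━━━━┛  ┃      
┃                                ┃      
┃                                ┃      


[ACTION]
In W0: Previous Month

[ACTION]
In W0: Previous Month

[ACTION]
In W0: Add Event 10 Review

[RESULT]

      ┏━━━━━━━━━━━━━━━━━━━━━━━┓         
      ┃ CheckboxTree          ┃         
      ┠───────────────────────┨         
      ┃ [-] repo/             ┃         
┏━━━━━┃>  [x] package.json    ┃━━┓      
┃ Cale┃   [-] build/          ┃  ┃      
┠─────┃     [-] tests/        ┃──┨      
┃     ┃       [x] main.js     ┃  ┃      
┃Mo Tu┃       [ ] setup.py    ┃  ┃      
┃ 1  2┃       [ ] config.c    ┃  ┃      
┃ 8  9┃       [x] cache.txt   ┃  ┃      
┃15 16┃     [ ] setup.py      ┃  ┃      
┃22 23┃   [x] config.rs       ┃  ┃      
┃29 30┃                       ┃  ┃      
┃     ┃                       ┃  ┃      
┃     ┃                       ┃  ┃      
┃     ┗━━━━━━━━━━━━━━━━━━━━━━━┛  ┃      
┃                                ┃      
┃                                ┃      


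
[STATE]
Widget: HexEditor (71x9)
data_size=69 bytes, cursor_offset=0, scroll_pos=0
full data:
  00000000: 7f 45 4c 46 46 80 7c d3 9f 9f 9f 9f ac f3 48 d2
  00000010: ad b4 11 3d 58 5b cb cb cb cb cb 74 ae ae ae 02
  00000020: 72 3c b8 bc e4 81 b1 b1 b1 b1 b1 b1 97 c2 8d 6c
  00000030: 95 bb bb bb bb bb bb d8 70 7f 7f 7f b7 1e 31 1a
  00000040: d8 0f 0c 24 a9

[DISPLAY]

00000000  7F 45 4c 46 46 80 7c d3  9f 9f 9f 9f ac f3 48 d2  |.ELFF.|...
00000010  ad b4 11 3d 58 5b cb cb  cb cb cb 74 ae ae ae 02  |...=X[....
00000020  72 3c b8 bc e4 81 b1 b1  b1 b1 b1 b1 97 c2 8d 6c  |r<........
00000030  95 bb bb bb bb bb bb d8  70 7f 7f 7f b7 1e 31 1a  |........p.
00000040  d8 0f 0c 24 a9                                    |...$.     
                                                                       
                                                                       
                                                                       
                                                                       


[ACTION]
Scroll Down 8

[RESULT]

00000040  d8 0f 0c 24 a9                                    |...$.     
                                                                       
                                                                       
                                                                       
                                                                       
                                                                       
                                                                       
                                                                       
                                                                       


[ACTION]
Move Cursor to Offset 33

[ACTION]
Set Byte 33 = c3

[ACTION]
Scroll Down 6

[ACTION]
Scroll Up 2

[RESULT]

00000020  72 C3 b8 bc e4 81 b1 b1  b1 b1 b1 b1 97 c2 8d 6c  |r.........
00000030  95 bb bb bb bb bb bb d8  70 7f 7f 7f b7 1e 31 1a  |........p.
00000040  d8 0f 0c 24 a9                                    |...$.     
                                                                       
                                                                       
                                                                       
                                                                       
                                                                       
                                                                       


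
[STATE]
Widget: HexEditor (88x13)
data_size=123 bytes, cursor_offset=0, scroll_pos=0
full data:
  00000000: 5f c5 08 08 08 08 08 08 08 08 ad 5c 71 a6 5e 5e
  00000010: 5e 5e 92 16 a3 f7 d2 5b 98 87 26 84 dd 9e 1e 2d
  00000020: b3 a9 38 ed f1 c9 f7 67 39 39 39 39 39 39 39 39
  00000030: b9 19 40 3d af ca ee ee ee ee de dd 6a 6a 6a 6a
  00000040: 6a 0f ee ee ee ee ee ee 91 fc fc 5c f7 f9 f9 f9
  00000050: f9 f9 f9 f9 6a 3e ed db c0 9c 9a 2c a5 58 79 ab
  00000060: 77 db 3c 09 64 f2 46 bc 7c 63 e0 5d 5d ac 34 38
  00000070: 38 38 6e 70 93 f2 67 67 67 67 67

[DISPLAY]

00000000  5F c5 08 08 08 08 08 08  08 08 ad 5c 71 a6 5e 5e  |_..........\q.^^|          
00000010  5e 5e 92 16 a3 f7 d2 5b  98 87 26 84 dd 9e 1e 2d  |^^.....[..&....-|          
00000020  b3 a9 38 ed f1 c9 f7 67  39 39 39 39 39 39 39 39  |..8....g99999999|          
00000030  b9 19 40 3d af ca ee ee  ee ee de dd 6a 6a 6a 6a  |..@=........jjjj|          
00000040  6a 0f ee ee ee ee ee ee  91 fc fc 5c f7 f9 f9 f9  |j..........\....|          
00000050  f9 f9 f9 f9 6a 3e ed db  c0 9c 9a 2c a5 58 79 ab  |....j>.....,.Xy.|          
00000060  77 db 3c 09 64 f2 46 bc  7c 63 e0 5d 5d ac 34 38  |w.<.d.F.|c.]].48|          
00000070  38 38 6e 70 93 f2 67 67  67 67 67                 |88np..ggggg     |          
                                                                                        
                                                                                        
                                                                                        
                                                                                        
                                                                                        


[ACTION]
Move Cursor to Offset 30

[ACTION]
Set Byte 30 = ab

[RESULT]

00000000  5f c5 08 08 08 08 08 08  08 08 ad 5c 71 a6 5e 5e  |_..........\q.^^|          
00000010  5e 5e 92 16 a3 f7 d2 5b  98 87 26 84 dd 9e AB 2d  |^^.....[..&....-|          
00000020  b3 a9 38 ed f1 c9 f7 67  39 39 39 39 39 39 39 39  |..8....g99999999|          
00000030  b9 19 40 3d af ca ee ee  ee ee de dd 6a 6a 6a 6a  |..@=........jjjj|          
00000040  6a 0f ee ee ee ee ee ee  91 fc fc 5c f7 f9 f9 f9  |j..........\....|          
00000050  f9 f9 f9 f9 6a 3e ed db  c0 9c 9a 2c a5 58 79 ab  |....j>.....,.Xy.|          
00000060  77 db 3c 09 64 f2 46 bc  7c 63 e0 5d 5d ac 34 38  |w.<.d.F.|c.]].48|          
00000070  38 38 6e 70 93 f2 67 67  67 67 67                 |88np..ggggg     |          
                                                                                        
                                                                                        
                                                                                        
                                                                                        
                                                                                        


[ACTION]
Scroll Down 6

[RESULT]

00000060  77 db 3c 09 64 f2 46 bc  7c 63 e0 5d 5d ac 34 38  |w.<.d.F.|c.]].48|          
00000070  38 38 6e 70 93 f2 67 67  67 67 67                 |88np..ggggg     |          
                                                                                        
                                                                                        
                                                                                        
                                                                                        
                                                                                        
                                                                                        
                                                                                        
                                                                                        
                                                                                        
                                                                                        
                                                                                        


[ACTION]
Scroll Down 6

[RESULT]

00000070  38 38 6e 70 93 f2 67 67  67 67 67                 |88np..ggggg     |          
                                                                                        
                                                                                        
                                                                                        
                                                                                        
                                                                                        
                                                                                        
                                                                                        
                                                                                        
                                                                                        
                                                                                        
                                                                                        
                                                                                        


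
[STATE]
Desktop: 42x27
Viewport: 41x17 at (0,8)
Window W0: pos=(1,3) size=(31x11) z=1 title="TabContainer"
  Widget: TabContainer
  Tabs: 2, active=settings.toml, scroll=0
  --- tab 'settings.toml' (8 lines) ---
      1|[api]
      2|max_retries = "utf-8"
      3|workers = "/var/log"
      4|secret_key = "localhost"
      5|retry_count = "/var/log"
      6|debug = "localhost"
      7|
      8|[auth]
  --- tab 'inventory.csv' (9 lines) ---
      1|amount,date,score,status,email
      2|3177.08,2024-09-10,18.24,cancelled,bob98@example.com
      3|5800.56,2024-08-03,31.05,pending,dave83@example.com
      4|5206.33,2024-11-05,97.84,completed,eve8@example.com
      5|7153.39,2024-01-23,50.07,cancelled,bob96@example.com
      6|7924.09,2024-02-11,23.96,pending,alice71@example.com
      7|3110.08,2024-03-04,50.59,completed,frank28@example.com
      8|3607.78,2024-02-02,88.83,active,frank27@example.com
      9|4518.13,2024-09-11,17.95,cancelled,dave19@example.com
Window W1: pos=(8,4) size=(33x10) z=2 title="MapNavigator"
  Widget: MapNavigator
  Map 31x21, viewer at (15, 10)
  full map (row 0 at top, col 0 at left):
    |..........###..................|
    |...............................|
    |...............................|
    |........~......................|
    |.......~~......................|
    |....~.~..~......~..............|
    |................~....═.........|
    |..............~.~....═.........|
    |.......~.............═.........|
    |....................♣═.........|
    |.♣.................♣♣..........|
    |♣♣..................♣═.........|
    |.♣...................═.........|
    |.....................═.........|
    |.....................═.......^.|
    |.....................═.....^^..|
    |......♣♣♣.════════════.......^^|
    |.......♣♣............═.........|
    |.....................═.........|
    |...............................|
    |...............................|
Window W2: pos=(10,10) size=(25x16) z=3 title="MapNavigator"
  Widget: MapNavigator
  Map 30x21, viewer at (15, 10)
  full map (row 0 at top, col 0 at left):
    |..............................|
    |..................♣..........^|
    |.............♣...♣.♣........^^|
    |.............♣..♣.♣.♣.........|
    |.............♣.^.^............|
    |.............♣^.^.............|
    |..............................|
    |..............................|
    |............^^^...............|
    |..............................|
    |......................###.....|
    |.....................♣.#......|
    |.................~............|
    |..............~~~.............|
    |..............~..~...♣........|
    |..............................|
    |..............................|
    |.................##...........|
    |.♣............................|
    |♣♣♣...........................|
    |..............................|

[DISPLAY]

 ┃[api] ┃.......~.............═.........┃
 ┃max_re┃....................♣═.........┃
 ┃worker┃.┏━━━━━━━━━━━━━━━━━━━━━━━┓.....┃
 ┃secret┃♣┃ MapNavigator          ┃.....┃
 ┃retry_┃.┠───────────────────────┨.....┃
 ┗━━━━━━┗━┃.........♣.^.^.........┃━━━━━┛
          ┃.........♣^.^..........┃      
          ┃.......................┃      
          ┃.......................┃      
          ┃........^^^............┃      
          ┃.......................┃      
          ┃...........@......###..┃      
          ┃.................♣.#...┃      
          ┃.............~.........┃      
          ┃..........~~~..........┃      
          ┃..........~..~...♣.....┃      
          ┃.......................┃      


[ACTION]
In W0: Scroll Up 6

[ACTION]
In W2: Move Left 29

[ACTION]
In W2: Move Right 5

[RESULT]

 ┃[api] ┃.......~.............═.........┃
 ┃max_re┃....................♣═.........┃
 ┃worker┃.┏━━━━━━━━━━━━━━━━━━━━━━━┓.....┃
 ┃secret┃♣┃ MapNavigator          ┃.....┃
 ┃retry_┃.┠───────────────────────┨.....┃
 ┗━━━━━━┗━┃      .............♣.^.┃━━━━━┛
          ┃      .............♣^.^┃      
          ┃      .................┃      
          ┃      .................┃      
          ┃      ............^^^..┃      
          ┃      .................┃      
          ┃      .....@...........┃      
          ┃      .................┃      
          ┃      .................┃      
          ┃      ..............~~~┃      
          ┃      ..............~..┃      
          ┃      .................┃      


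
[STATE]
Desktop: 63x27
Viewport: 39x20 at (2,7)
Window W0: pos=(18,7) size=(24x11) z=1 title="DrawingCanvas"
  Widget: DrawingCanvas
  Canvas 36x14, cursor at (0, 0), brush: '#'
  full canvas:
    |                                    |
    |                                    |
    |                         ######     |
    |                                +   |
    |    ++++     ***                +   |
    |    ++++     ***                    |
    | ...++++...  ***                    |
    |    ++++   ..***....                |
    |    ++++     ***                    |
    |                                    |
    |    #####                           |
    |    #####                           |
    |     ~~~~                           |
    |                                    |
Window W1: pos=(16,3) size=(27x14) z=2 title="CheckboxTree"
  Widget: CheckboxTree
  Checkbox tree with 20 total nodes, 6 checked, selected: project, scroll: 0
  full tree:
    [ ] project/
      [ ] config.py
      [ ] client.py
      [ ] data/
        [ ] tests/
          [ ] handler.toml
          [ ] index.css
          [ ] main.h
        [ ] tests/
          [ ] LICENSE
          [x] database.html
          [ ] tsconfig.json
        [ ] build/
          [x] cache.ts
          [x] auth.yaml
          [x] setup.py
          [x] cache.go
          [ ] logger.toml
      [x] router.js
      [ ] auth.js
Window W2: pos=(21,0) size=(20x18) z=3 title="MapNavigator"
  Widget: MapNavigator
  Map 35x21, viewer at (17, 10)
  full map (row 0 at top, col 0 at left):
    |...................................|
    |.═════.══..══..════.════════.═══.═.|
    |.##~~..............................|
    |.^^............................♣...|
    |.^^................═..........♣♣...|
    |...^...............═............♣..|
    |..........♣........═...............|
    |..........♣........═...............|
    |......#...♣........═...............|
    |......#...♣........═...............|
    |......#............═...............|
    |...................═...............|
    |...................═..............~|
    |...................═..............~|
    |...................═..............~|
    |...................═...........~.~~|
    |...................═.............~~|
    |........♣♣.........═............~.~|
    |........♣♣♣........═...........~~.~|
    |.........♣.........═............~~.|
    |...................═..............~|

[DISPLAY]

              ┃   [┃..♣........═......┃
              ┃   [┃..♣........═......┃
              ┃   [┃..♣........═......┃
              ┃    ┃.........@.═......┃
              ┃    ┃...........═......┃
              ┃    ┃...........═......┃
              ┃    ┃...........═......┃
              ┃    ┃...........═......┃
              ┃    ┃...........═......┃
              ┗━━━━┃...........═......┃
                ┗━━┗━━━━━━━━━━━━━━━━━━┛
                                       
                                       
                                       
                                       
                                       
                                       
                                       
                                       
                                       


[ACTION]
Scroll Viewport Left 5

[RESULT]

                ┃   [┃..♣........═.....
                ┃   [┃..♣........═.....
                ┃   [┃..♣........═.....
                ┃    ┃.........@.═.....
                ┃    ┃...........═.....
                ┃    ┃...........═.....
                ┃    ┃...........═.....
                ┃    ┃...........═.....
                ┃    ┃...........═.....
                ┗━━━━┃...........═.....
                  ┗━━┗━━━━━━━━━━━━━━━━━
                                       
                                       
                                       
                                       
                                       
                                       
                                       
                                       
                                       


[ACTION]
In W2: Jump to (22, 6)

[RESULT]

                ┃   [┃.................
                ┃   [┃......═..........
                ┃   [┃......═..........
                ┃    ┃......═..@.......
                ┃    ┃......═..........
                ┃    ┃......═..........
                ┃    ┃......═..........
                ┃    ┃......═..........
                ┃    ┃......═..........
                ┗━━━━┃......═..........
                  ┗━━┗━━━━━━━━━━━━━━━━━
                                       
                                       
                                       
                                       
                                       
                                       
                                       
                                       
                                       


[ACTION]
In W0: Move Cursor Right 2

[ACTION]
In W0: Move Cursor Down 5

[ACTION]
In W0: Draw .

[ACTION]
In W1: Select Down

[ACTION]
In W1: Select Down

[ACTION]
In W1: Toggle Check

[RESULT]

                ┃   [┃.................
                ┃>  [┃......═..........
                ┃   [┃......═..........
                ┃    ┃......═..@.......
                ┃    ┃......═..........
                ┃    ┃......═..........
                ┃    ┃......═..........
                ┃    ┃......═..........
                ┃    ┃......═..........
                ┗━━━━┃......═..........
                  ┗━━┗━━━━━━━━━━━━━━━━━
                                       
                                       
                                       
                                       
                                       
                                       
                                       
                                       
                                       
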